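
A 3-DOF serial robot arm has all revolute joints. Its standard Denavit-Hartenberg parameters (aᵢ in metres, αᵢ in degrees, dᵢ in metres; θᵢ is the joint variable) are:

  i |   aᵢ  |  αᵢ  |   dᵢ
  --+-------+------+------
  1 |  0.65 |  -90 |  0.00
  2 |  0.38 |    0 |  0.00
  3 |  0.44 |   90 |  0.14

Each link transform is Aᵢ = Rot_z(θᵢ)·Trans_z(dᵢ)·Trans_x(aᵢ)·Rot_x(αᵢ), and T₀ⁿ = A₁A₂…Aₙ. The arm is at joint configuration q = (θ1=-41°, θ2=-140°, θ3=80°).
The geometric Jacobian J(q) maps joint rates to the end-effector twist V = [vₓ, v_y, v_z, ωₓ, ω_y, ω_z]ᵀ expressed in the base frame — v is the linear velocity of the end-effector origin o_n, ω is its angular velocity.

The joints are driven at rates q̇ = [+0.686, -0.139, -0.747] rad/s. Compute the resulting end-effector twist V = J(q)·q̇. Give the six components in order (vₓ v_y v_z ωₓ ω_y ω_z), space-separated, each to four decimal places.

o_n = [0.5288, -0.2741, 0.6253]
J₁: ẑ×o_n = [0.2741, 0.5288, -0.0000], ω = ẑ
J2: z=[0.6561, 0.7547, 0.0000] o=[0.4906, -0.4264, 0.0000] → [0.4719, -0.4102, 0.0711, 0.6561, 0.7547, 0.0000]
J3: z=[0.6561, 0.7547, 0.0000] o=[0.2709, -0.2355, 0.2443] → [0.2876, -0.2500, -0.2200, 0.6561, 0.7547, 0.0000]
V = J·q̇ = [-0.0924, 0.6065, 0.1545, -0.5813, -0.6687, 0.6860]

-0.0924 0.6065 0.1545 -0.5813 -0.6687 0.6860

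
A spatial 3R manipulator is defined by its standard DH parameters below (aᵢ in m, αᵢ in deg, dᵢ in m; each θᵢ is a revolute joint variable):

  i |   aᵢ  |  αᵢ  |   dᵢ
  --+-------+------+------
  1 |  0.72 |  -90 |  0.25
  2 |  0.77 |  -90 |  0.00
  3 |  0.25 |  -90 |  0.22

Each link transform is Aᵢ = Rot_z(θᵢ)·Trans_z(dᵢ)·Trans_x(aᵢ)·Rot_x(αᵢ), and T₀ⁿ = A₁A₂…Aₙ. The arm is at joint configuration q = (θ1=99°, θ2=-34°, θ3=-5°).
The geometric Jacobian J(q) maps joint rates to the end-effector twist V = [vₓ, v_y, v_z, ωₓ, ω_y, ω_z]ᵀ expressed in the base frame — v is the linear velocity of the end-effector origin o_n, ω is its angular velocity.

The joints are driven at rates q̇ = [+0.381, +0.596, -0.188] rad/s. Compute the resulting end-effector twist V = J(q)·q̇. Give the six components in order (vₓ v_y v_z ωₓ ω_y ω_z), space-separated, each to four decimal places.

-0.7157 0.1086 -0.5791 -0.5722 -0.1971 0.5369

o_n = [-0.2856, 1.6637, 0.6375]
J₁: ẑ×o_n = [-1.6637, -0.2856, 0.0000], ω = ẑ
J2: z=[-0.9877, -0.1564, 0.0000] o=[-0.1126, 0.7111, 0.2500] → [-0.0606, 0.3827, -0.9679, -0.9877, -0.1564, 0.0000]
J3: z=[-0.0875, 0.5523, -0.8290] o=[-0.2125, 1.3416, 0.6806] → [0.2432, 0.0568, 0.0122, -0.0875, 0.5523, -0.8290]
V = J·q̇ = [-0.7157, 0.1086, -0.5791, -0.5722, -0.1971, 0.5369]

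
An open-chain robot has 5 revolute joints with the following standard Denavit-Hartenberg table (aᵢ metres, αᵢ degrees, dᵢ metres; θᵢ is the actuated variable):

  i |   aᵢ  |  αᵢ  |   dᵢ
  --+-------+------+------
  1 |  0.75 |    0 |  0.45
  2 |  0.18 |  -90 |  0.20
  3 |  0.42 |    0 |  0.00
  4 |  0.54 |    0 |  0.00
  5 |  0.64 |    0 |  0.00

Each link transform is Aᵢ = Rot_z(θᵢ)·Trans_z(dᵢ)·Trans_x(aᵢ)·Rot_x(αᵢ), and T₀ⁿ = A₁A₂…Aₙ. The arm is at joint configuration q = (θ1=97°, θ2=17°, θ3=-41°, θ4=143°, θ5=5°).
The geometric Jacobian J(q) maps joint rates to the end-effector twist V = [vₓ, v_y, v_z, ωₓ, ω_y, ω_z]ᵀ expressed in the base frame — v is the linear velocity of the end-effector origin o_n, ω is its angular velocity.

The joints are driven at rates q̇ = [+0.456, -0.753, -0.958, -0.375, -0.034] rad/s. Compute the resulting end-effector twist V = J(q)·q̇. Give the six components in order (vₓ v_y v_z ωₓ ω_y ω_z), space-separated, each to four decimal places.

o_n = [-0.1718, 0.9249, -0.2147]
J₁: ẑ×o_n = [-0.9249, -0.1718, 0.0000], ω = ẑ
J2: z=[0.0000, 0.0000, 1.0000] o=[-0.0914, 0.7444, 0.4500] → [-0.1805, -0.0804, 0.0000, 0.0000, 0.0000, 1.0000]
J3: z=[-0.9135, -0.4067, 0.0000] o=[-0.1646, 0.9088, 0.6500] → [0.3517, -0.7899, -0.0176, -0.9135, -0.4067, 0.0000]
J4: z=[-0.9135, -0.4067, 0.0000] o=[-0.2935, 1.1984, 0.9255] → [0.4638, -1.0417, 0.2994, -0.9135, -0.4067, 0.0000]
J5: z=[-0.9135, -0.4067, 0.0000] o=[-0.2479, 1.0959, 0.3973] → [0.2489, -0.5591, 0.1871, -0.9135, -0.4067, 0.0000]
V = J·q̇ = [-0.8051, 1.1486, -0.1018, 1.2488, 0.5560, -0.2970]

-0.8051 1.1486 -0.1018 1.2488 0.5560 -0.2970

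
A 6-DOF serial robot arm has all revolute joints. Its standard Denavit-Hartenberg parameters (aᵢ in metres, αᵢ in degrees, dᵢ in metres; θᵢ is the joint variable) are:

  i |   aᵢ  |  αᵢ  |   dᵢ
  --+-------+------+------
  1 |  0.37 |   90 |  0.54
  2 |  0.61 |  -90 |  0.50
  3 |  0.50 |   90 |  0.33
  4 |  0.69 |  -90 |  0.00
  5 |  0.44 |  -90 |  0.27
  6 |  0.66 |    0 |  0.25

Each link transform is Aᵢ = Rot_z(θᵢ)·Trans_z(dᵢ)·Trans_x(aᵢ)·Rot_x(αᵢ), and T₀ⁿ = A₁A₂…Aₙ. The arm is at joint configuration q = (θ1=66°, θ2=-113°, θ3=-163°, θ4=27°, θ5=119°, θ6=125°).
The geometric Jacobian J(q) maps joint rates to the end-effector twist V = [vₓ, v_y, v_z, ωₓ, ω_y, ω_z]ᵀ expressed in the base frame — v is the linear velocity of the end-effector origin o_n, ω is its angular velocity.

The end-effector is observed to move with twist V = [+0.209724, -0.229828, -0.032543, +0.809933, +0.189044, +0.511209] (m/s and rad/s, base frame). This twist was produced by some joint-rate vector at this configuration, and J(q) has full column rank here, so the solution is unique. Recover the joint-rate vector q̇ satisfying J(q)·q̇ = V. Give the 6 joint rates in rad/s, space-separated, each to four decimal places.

o_n = [0.9887, 0.4195, 0.7782]
J₁: ẑ×o_n = [-0.4195, 0.9887, 0.0000], ω = ẑ
J2: z=[0.9135, -0.4067, 0.0000] o=[0.1505, 0.3380, 0.5400] → [-0.0969, -0.2176, 0.4154, 0.9135, -0.4067, 0.0000]
J3: z=[0.3744, 0.8409, -0.3907] o=[0.5103, -0.0831, -0.0215] → [0.8689, -0.4864, -0.2141, 0.3744, 0.8409, -0.3907]
J4: z=[-0.8272, 0.4933, 0.2691] o=[0.8434, 0.3056, 0.2897] → [0.2104, 0.4432, -0.1659, -0.8272, 0.4933, 0.2691]
J5: z=[0.1433, 0.6483, -0.7478] o=[1.2183, 0.7058, 0.7085] → [-0.1688, 0.1617, 0.1078, 0.1433, 0.6483, -0.7478]
J6: z=[-0.8763, -0.2681, -0.4004] o=[1.4595, 0.5673, 0.2735] → [-0.1944, 0.6307, 0.0033, -0.8763, -0.2681, -0.4004]
q̇ = J⁺·V = [0.4170, 0.0530, 0.3740, -0.2660, -0.1580, -0.4840]

0.4170 0.0530 0.3740 -0.2660 -0.1580 -0.4840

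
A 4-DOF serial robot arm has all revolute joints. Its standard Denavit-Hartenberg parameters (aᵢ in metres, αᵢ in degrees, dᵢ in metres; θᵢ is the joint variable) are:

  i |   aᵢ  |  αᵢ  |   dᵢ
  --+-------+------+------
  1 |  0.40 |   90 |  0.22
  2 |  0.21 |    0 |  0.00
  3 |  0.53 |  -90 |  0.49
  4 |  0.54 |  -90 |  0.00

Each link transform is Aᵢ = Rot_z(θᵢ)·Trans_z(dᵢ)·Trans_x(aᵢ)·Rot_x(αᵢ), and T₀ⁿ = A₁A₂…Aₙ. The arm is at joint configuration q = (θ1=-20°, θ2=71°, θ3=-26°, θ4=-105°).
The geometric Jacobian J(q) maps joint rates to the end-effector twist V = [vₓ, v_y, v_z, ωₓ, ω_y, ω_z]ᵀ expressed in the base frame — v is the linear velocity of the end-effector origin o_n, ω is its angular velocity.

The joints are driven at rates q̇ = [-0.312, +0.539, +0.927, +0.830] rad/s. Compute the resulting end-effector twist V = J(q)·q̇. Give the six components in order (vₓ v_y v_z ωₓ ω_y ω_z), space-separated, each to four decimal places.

o_n = [0.3534, -1.2052, 0.6945]
J₁: ẑ×o_n = [1.2052, 0.3534, -0.0000], ω = ẑ
J2: z=[-0.3420, -0.9397, 0.0000] o=[0.3759, -0.1368, 0.2200] → [-0.4459, 0.1623, 0.3443, -0.3420, -0.9397, 0.0000]
J3: z=[-0.3420, -0.9397, 0.0000] o=[0.4401, -0.1602, 0.4186] → [-0.2593, 0.0944, 0.2759, -0.3420, -0.9397, 0.0000]
J4: z=[-0.6645, 0.2418, 0.7071] o=[0.6247, -0.7488, 0.7933] → [0.2988, -0.2575, 0.3688, -0.6645, 0.2418, 0.7071]
V = J·q̇ = [-0.6087, -0.1490, 0.7475, -1.0529, -1.1769, 0.2749]

-0.6087 -0.1490 0.7475 -1.0529 -1.1769 0.2749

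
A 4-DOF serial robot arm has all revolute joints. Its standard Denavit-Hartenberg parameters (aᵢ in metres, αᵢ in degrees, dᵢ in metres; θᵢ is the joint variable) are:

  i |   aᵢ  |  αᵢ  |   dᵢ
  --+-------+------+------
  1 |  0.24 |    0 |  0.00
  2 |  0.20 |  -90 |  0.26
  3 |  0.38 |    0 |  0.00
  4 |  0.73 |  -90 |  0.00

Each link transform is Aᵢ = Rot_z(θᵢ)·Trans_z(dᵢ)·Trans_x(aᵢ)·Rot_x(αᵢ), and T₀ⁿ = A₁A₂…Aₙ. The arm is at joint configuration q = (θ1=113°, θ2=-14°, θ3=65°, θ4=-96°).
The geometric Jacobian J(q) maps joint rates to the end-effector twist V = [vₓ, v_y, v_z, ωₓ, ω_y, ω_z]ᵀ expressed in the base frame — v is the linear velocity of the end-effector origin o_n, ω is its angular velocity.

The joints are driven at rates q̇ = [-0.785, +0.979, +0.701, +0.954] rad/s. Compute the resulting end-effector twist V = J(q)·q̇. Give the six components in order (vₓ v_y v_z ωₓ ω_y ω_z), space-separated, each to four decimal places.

-0.0751 0.4198 -1.1482 -1.6346 -0.2589 0.1940

o_n = [-0.2481, 1.1951, 0.2916]
J₁: ẑ×o_n = [-1.1951, -0.2481, 0.0000], ω = ẑ
J2: z=[0.0000, 0.0000, 1.0000] o=[-0.0938, 0.2209, 0.0000] → [-0.9742, -0.1543, 0.0000, 0.0000, 0.0000, 1.0000]
J3: z=[-0.9877, -0.1564, 0.0000] o=[-0.1251, 0.4185, 0.2600] → [-0.0049, 0.0312, -0.7863, -0.9877, -0.1564, 0.0000]
J4: z=[-0.9877, -0.1564, 0.0000] o=[-0.1502, 0.5771, -0.0844] → [-0.0588, 0.3713, -0.6257, -0.9877, -0.1564, 0.0000]
V = J·q̇ = [-0.0751, 0.4198, -1.1482, -1.6346, -0.2589, 0.1940]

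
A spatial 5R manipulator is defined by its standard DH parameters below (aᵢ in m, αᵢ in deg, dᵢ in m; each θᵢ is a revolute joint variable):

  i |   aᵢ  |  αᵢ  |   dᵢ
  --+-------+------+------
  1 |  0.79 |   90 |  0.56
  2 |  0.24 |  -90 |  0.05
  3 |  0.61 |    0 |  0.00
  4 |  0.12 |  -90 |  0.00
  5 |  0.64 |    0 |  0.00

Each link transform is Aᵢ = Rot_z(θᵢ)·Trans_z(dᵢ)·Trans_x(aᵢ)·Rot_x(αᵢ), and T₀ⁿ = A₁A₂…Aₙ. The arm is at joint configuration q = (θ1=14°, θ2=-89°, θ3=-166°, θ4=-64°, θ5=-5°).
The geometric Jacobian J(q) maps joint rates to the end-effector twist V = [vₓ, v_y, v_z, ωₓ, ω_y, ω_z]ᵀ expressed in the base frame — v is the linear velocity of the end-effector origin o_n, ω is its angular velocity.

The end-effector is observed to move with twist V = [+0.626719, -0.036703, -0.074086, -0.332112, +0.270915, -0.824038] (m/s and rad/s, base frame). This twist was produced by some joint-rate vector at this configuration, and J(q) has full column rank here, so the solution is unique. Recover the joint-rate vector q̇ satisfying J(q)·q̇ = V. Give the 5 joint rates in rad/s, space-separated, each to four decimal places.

-0.8050 -0.3310 -0.6040 0.3470 -0.0190

o_n = [0.7138, 0.5725, 1.3997]
J₁: ẑ×o_n = [-0.5725, 0.7138, 0.0000], ω = ẑ
J2: z=[0.2419, -0.9703, 0.0000] o=[0.7665, 0.1911, 0.5600] → [-0.8147, -0.2031, 0.0411, 0.2419, -0.9703, 0.0000]
J3: z=[0.9701, 0.2419, 0.0175] o=[0.7827, 0.1436, 0.3200] → [0.2537, -1.0486, 0.4327, 0.9701, 0.2419, 0.0175]
J4: z=[0.9701, 0.2419, 0.0175] o=[0.8084, -0.0021, 0.9118] → [0.1080, -0.4749, 0.5802, 0.9701, 0.2419, 0.0175]
J5: z=[0.1425, -0.6269, 0.7659] o=[0.7848, 0.0868, 0.9889] → [-0.6295, -0.1129, 0.0247, 0.1425, -0.6269, 0.7659]
q̇ = J⁺·V = [-0.8050, -0.3310, -0.6040, 0.3470, -0.0190]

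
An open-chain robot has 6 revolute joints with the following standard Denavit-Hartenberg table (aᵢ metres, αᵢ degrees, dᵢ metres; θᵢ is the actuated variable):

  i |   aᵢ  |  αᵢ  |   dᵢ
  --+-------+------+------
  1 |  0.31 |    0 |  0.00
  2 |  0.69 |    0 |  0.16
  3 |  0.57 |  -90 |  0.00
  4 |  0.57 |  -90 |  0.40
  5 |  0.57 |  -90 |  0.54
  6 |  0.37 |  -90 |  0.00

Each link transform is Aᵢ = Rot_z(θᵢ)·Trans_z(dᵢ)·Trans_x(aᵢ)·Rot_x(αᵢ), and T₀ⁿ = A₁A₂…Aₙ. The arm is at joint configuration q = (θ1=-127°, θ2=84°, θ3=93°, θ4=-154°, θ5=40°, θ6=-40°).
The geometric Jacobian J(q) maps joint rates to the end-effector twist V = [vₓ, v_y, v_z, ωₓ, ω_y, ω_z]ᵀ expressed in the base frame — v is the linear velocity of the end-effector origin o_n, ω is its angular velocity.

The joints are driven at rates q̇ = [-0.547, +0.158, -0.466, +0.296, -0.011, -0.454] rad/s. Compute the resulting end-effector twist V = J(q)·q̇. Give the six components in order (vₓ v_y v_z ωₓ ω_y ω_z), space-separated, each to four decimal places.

-0.2669 0.3377 0.3067 -0.6649 0.2092 -0.7370

o_n = [0.3104, -0.9584, 1.3956]
J₁: ẑ×o_n = [0.9584, 0.3104, -0.0000], ω = ẑ
J2: z=[0.0000, 0.0000, 1.0000] o=[-0.1866, -0.2476, 0.0000] → [0.7108, 0.4970, -0.0000, 0.0000, 0.0000, 1.0000]
J3: z=[0.0000, 0.0000, 1.0000] o=[0.3181, -0.7182, 0.1600] → [0.2402, -0.0076, 0.0000, 0.0000, 0.0000, 1.0000]
J4: z=[-0.7660, 0.6428, 0.0000] o=[0.6845, -0.2815, 0.1600] → [0.7942, 0.9465, 0.7589, -0.7660, 0.6428, 0.0000]
J5: z=[0.2818, 0.3358, 0.8988] o=[0.0487, -0.4168, 0.4099] → [0.8177, -0.0425, -0.2405, 0.2818, 0.3358, 0.8988]
J6: z=[0.9582, -0.0498, -0.2818] o=[0.2293, -0.7717, 1.0866] → [-0.0680, -0.3189, -0.1749, 0.9582, -0.0498, -0.2818]
V = J·q̇ = [-0.2669, 0.3377, 0.3067, -0.6649, 0.2092, -0.7370]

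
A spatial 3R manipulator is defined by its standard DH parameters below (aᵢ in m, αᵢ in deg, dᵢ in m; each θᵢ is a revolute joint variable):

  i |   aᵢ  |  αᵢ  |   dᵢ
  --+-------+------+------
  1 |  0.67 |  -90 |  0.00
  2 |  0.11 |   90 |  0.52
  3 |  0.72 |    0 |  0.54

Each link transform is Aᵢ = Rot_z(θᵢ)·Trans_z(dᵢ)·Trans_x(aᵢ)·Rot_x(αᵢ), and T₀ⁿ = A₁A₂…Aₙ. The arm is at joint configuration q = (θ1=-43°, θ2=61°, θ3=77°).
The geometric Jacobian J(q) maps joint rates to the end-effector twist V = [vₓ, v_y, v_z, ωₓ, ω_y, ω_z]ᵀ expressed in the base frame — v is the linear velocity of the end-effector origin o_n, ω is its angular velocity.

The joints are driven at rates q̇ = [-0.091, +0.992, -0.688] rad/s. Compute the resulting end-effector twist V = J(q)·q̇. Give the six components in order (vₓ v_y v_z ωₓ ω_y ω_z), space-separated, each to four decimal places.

0.1147 -0.4179 -1.0215 0.2365 1.1359 -0.4245

o_n = [1.7649, 0.0244, 0.0239]
J₁: ẑ×o_n = [-0.0244, 1.7649, 0.0000], ω = ẑ
J2: z=[0.6820, 0.7314, 0.0000] o=[0.4900, -0.4569, 0.0000] → [0.0175, -0.0163, -0.6041, 0.6820, 0.7314, 0.0000]
J3: z=[0.6397, -0.5965, 0.4848] o=[0.8836, -0.1130, -0.0962] → [-0.1383, 0.3504, 0.6136, 0.6397, -0.5965, 0.4848]
V = J·q̇ = [0.1147, -0.4179, -1.0215, 0.2365, 1.1359, -0.4245]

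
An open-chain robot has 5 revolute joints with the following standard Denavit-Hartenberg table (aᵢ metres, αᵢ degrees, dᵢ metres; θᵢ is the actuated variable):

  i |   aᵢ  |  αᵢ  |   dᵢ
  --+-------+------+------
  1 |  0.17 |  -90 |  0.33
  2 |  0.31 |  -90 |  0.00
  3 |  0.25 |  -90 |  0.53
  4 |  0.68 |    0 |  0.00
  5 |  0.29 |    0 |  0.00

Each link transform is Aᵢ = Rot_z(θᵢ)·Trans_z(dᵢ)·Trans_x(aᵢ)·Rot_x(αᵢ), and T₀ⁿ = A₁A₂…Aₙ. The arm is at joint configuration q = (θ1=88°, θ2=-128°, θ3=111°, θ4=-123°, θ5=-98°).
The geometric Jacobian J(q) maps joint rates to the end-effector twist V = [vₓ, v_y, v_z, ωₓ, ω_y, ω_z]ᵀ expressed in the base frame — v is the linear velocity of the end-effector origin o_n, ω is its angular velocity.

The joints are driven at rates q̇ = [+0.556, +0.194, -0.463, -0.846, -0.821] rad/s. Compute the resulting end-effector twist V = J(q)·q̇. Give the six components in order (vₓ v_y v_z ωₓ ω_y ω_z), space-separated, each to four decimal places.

-0.5726 -0.4623 -0.5740 0.3570 -1.3363 1.4973

o_n = [-0.2948, 0.6321, 1.2304]
J₁: ẑ×o_n = [-0.6321, -0.2948, 0.0000], ω = ẑ
J2: z=[-0.9994, 0.0349, 0.0000] o=[0.0059, 0.1699, 0.3300] → [0.0314, 0.8998, -0.4514, -0.9994, 0.0349, 0.0000]
J3: z=[0.0275, 0.7875, 0.6157] o=[-0.0007, -0.0208, 0.5743] → [0.1147, -0.1991, 0.2496, 0.0275, 0.7875, 0.6157]
J4: z=[-0.3381, 0.5869, -0.7357] o=[0.2490, 0.4435, 0.8300] → [0.3737, 0.5354, 0.2554, -0.3381, 0.5869, -0.7357]
J5: z=[-0.3381, 0.5869, -0.7357] o=[-0.0837, 0.8231, 1.2857] → [-0.1730, 0.1366, 0.1885, -0.3381, 0.5869, -0.7357]
V = J·q̇ = [-0.5726, -0.4623, -0.5740, 0.3570, -1.3363, 1.4973]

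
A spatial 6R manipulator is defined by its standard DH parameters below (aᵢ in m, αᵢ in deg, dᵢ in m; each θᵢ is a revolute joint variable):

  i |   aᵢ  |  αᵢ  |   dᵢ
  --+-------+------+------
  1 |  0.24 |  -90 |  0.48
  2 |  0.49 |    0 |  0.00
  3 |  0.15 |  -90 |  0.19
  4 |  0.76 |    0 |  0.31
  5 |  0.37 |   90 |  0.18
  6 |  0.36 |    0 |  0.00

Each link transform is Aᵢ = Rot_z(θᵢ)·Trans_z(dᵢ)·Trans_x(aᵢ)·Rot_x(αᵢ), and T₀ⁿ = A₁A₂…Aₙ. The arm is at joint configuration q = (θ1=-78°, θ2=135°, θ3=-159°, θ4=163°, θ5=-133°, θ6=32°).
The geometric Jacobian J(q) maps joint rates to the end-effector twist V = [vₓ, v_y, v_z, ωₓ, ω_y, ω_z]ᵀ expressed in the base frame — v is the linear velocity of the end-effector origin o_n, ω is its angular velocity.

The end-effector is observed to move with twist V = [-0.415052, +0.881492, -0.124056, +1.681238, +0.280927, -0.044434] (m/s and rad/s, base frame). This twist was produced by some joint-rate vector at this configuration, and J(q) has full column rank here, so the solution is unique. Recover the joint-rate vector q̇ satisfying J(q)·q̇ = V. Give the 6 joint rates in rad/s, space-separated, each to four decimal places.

o_n = [-0.3248, -0.2508, -0.4851]
J₁: ẑ×o_n = [0.2508, -0.3248, 0.0000], ω = ẑ
J2: z=[0.9781, 0.2079, 0.0000] o=[0.0499, -0.2348, 0.4800] → [-0.2007, 0.9440, 0.0622, 0.9781, 0.2079, 0.0000]
J3: z=[0.9781, 0.2079, 0.0000] o=[-0.0221, 0.1042, 0.1335] → [-0.1286, 0.6051, -0.2842, 0.9781, 0.2079, 0.0000]
J4: z=[0.0846, -0.3978, -0.9135] o=[0.1922, 0.0096, 0.1945] → [0.0325, 0.5298, -0.2277, 0.0846, -0.3978, -0.9135]
J5: z=[0.0846, -0.3978, -0.9135] o=[-0.1370, 0.4895, -0.3843] → [-0.6362, 0.1801, -0.1373, 0.0846, -0.3978, -0.9135]
J6: z=[0.9421, -0.2667, 0.2034] o=[-0.2419, 0.0931, -0.4184] → [0.0877, 0.0460, -0.3461, 0.9421, -0.2667, 0.2034]
q̇ = J⁺·V = [-0.6940, 0.8310, 0.2960, -0.6770, 0.1140, 0.6650]

-0.6940 0.8310 0.2960 -0.6770 0.1140 0.6650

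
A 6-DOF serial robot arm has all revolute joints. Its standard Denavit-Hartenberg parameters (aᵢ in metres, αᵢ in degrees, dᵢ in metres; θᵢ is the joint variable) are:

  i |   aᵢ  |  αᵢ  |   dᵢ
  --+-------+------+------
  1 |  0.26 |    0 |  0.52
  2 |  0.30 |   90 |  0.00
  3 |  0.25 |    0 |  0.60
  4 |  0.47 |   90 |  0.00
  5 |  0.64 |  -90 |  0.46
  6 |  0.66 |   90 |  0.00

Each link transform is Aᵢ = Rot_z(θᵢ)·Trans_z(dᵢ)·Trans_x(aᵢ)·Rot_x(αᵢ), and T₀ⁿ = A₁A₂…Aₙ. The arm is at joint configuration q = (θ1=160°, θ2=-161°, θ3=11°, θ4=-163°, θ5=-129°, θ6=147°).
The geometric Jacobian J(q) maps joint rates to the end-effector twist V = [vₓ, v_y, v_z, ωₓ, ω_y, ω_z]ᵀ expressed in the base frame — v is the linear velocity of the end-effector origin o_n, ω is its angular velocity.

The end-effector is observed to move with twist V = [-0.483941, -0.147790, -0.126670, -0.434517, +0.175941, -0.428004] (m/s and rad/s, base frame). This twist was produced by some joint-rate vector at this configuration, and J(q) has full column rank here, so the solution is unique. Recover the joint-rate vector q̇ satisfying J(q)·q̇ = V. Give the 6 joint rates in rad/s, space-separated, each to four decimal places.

-0.0370 -0.6080 -0.9310 0.9930 0.3970 0.3660

o_n = [-0.1224, -0.4461, 0.4614]
J₁: ẑ×o_n = [0.4461, -0.1224, 0.0000], ω = ẑ
J2: z=[0.0000, 0.0000, 1.0000] o=[-0.2443, 0.0889, 0.5200] → [0.5350, 0.1220, -0.0000, 0.0000, 0.0000, 1.0000]
J3: z=[-0.0175, -0.9998, 0.0000] o=[0.0556, 0.0837, 0.5200] → [0.0586, -0.0010, -0.1687, -0.0175, -0.9998, 0.0000]
J4: z=[-0.0175, -0.9998, 0.0000] o=[0.2905, -0.5205, 0.5677] → [0.1063, -0.0019, -0.4141, -0.0175, -0.9998, 0.0000]
J5: z=[-0.4694, 0.0082, 0.8829] o=[-0.1244, -0.5133, 0.3471] → [-0.0584, 0.0554, -0.0316, -0.4694, 0.0082, 0.8829]
J6: z=[-0.6751, 0.6412, -0.3648] o=[0.0239, -0.0184, 0.9423] → [-0.4644, -0.2713, 0.3825, -0.6751, 0.6412, -0.3648]
q̇ = J⁺·V = [-0.0370, -0.6080, -0.9310, 0.9930, 0.3970, 0.3660]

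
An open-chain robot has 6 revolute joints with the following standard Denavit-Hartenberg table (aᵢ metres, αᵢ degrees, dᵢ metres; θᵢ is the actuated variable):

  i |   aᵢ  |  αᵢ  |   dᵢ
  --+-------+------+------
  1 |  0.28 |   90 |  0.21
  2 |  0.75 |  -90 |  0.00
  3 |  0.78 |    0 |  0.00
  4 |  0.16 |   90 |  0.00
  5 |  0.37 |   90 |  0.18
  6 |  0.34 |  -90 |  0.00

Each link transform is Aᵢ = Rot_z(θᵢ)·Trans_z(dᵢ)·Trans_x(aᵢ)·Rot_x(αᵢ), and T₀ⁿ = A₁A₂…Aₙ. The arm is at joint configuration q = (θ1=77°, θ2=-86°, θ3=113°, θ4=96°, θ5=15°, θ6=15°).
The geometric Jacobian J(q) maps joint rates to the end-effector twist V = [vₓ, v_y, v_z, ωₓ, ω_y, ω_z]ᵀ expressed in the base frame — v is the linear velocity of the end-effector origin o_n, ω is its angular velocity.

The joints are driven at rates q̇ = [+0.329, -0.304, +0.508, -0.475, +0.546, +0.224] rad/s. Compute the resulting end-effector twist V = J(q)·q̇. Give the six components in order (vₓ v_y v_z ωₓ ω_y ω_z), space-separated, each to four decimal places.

-0.0126 0.3019 0.2704 -0.7802 -0.0302 0.6309

o_n = [-0.4367, 0.5436, 0.6363]
J₁: ẑ×o_n = [-0.5436, -0.4367, 0.0000], ω = ẑ
J2: z=[0.9744, -0.2250, 0.0000] o=[0.0630, 0.2728, 0.2100] → [-0.0959, -0.4153, 0.1514, 0.9744, -0.2250, 0.0000]
J3: z=[0.2244, 0.9720, 0.0698] o=[0.0748, 0.3238, -0.5382] → [1.1262, -0.2992, 0.5464, 0.2244, 0.9720, 0.0698]
J4: z=[0.2244, 0.9720, 0.0698] o=[-0.6296, 0.4646, -0.2341] → [0.8405, -0.1819, -0.1698, 0.2244, 0.9720, 0.0698]
J5: z=[-0.8598, 0.1638, 0.4836] o=[-0.5562, 0.4376, -0.0945] → [0.0685, 0.6862, -0.1107, -0.8598, 0.1638, 0.4836]
J6: z=[-0.0980, -0.9825, 0.1584] o=[-0.5256, 0.5000, 0.3110] → [-0.3265, 0.0460, 0.0831, -0.0980, -0.9825, 0.1584]
V = J·q̇ = [-0.0126, 0.3019, 0.2704, -0.7802, -0.0302, 0.6309]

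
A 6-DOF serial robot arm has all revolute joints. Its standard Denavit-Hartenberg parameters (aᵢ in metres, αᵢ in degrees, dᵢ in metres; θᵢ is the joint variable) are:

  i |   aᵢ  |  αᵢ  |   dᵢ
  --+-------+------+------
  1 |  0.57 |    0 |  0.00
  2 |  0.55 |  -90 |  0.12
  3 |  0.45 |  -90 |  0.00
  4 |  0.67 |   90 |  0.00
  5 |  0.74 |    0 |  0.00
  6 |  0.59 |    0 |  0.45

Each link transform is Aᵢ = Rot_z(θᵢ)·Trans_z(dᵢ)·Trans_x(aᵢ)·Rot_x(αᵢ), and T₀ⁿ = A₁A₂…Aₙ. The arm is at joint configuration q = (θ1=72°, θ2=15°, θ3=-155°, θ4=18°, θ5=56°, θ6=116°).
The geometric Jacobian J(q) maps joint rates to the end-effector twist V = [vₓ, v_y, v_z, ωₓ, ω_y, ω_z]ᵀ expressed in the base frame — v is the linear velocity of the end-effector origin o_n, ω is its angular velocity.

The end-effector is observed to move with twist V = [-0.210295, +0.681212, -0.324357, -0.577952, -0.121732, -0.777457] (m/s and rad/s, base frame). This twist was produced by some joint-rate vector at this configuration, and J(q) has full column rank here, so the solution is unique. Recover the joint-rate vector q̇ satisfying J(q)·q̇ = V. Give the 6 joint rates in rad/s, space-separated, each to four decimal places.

-0.0020 -0.9610 -0.0940 0.1040 0.9330 -0.2340

o_n = [-0.1034, 0.4361, 1.2002]
J₁: ẑ×o_n = [-0.4361, -0.1034, 0.0000], ω = ẑ
J2: z=[0.0000, 0.0000, 1.0000] o=[0.1761, 0.5421, 0.0000] → [0.1060, -0.2795, 0.0000, 0.0000, 0.0000, 1.0000]
J3: z=[-0.9986, 0.0523, 0.0000] o=[0.2049, 1.0913, 0.1200] → [0.0565, 1.0787, 0.6705, -0.9986, 0.0523, 0.0000]
J4: z=[0.0221, 0.4220, 0.9063] o=[0.1836, 0.6841, 0.3102] → [0.6003, -0.2798, 0.1156, 0.0221, 0.4220, 0.9063]
J5: z=[-0.9644, -0.2299, 0.1306] o=[0.3601, 0.0965, 0.5795] → [-0.1870, 0.5381, -0.4341, -0.9644, -0.2299, 0.1306]
J6: z=[-0.9644, -0.2299, 0.1306] o=[0.4827, -0.0074, 1.3018] → [-0.0346, -0.1746, -0.5625, -0.9644, -0.2299, 0.1306]
q̇ = J⁺·V = [-0.0020, -0.9610, -0.0940, 0.1040, 0.9330, -0.2340]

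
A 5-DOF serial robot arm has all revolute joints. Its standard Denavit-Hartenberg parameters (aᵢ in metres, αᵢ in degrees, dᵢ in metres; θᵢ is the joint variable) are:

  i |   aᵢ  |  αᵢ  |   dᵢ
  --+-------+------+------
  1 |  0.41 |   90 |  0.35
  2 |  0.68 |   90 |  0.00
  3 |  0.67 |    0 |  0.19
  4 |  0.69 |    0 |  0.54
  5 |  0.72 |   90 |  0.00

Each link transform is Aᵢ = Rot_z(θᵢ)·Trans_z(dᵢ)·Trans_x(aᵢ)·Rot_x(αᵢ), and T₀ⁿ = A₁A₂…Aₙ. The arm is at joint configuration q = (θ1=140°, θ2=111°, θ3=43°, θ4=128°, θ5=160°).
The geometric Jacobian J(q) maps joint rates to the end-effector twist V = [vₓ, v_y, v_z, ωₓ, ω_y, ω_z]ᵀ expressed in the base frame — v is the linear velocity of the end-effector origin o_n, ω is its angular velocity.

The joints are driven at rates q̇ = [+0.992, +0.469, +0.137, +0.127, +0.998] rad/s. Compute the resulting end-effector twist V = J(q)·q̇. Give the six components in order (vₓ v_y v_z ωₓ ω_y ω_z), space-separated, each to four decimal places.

o_n = [-0.3904, 0.6093, 1.6556]
J₁: ẑ×o_n = [-0.6093, -0.3904, 0.0000], ω = ẑ
J2: z=[0.6428, 0.7660, 0.0000] o=[-0.3141, 0.2635, 0.3500] → [1.0001, -0.8392, 0.2808, 0.6428, 0.7660, 0.0000]
J3: z=[-0.7152, 0.6001, 0.3584] o=[-0.1274, 0.1069, 0.9848] → [0.2224, 0.3854, -0.2015, -0.7152, 0.6001, 0.3584]
J4: z=[-0.7152, 0.6001, 0.3584] o=[0.1650, 0.4581, 1.5104] → [0.0329, -0.0952, 0.2251, -0.7152, 0.6001, 0.3584]
J5: z=[-0.7152, 0.6001, 0.3584] o=[-0.3389, 1.0218, 1.0677] → [0.5006, 0.4020, 0.3259, -0.7152, 0.6001, 0.3584]
V = J·q̇ = [0.3988, -0.3390, 0.4579, -0.6011, 1.1166, 1.4443]

0.3988 -0.3390 0.4579 -0.6011 1.1166 1.4443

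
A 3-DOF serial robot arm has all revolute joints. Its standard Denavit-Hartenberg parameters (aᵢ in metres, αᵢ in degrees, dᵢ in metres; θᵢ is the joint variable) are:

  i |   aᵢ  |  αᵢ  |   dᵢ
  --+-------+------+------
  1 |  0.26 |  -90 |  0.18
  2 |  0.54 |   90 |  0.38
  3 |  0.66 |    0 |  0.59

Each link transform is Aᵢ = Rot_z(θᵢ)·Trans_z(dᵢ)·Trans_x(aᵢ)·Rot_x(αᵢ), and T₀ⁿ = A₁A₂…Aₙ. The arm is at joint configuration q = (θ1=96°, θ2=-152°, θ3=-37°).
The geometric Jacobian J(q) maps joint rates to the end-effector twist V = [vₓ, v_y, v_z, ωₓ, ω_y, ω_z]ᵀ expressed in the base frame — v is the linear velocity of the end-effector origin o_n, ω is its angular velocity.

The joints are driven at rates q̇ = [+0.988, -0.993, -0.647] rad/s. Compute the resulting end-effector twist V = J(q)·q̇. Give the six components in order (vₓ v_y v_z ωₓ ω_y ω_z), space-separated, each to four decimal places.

o_n = [0.1174, -0.9521, 0.1600]
J₁: ẑ×o_n = [0.9521, 0.1174, -0.0000], ω = ẑ
J2: z=[-0.9945, -0.1045, 0.0000] o=[-0.0272, 0.2586, 0.1800] → [0.0021, -0.0199, 1.2192, -0.9945, -0.1045, 0.0000]
J3: z=[0.0491, -0.4669, -0.8829] o=[-0.3553, -0.2553, 0.4335] → [-0.4876, -0.4039, 0.1865, 0.0491, -0.4669, -0.8829]
V = J·q̇ = [1.2541, 0.3970, -1.3313, 0.9558, 0.4059, 1.5593]

1.2541 0.3970 -1.3313 0.9558 0.4059 1.5593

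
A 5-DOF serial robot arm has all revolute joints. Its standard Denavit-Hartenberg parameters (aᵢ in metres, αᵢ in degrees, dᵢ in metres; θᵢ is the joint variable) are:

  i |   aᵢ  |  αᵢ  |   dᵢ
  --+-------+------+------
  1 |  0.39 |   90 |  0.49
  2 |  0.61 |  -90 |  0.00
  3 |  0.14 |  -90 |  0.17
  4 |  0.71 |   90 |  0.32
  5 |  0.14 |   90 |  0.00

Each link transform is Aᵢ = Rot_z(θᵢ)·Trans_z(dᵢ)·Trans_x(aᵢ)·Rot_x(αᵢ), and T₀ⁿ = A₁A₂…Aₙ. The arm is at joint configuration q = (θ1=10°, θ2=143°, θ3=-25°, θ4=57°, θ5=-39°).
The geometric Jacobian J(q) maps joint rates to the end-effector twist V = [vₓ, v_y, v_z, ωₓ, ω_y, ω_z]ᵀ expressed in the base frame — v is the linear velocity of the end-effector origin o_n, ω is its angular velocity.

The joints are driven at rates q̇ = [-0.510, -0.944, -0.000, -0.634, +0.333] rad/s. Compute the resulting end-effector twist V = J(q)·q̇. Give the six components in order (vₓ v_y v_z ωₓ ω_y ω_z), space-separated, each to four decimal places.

o_n = [-0.2777, -0.0870, 1.6483]
J₁: ẑ×o_n = [0.0870, -0.2777, 0.0000], ω = ẑ
J2: z=[0.1736, -0.9848, 0.0000] o=[0.3841, 0.0677, 0.4900] → [-1.1407, -0.2011, -0.6786, 0.1736, -0.9848, 0.0000]
J3: z=[-0.5927, -0.1045, -0.7986] o=[-0.0957, -0.0169, 0.8571] → [-0.1387, 0.6143, 0.0225, -0.5927, -0.1045, -0.7986]
J4: z=[-0.4898, 0.8339, 0.2543] o=[-0.2860, -0.1105, 0.7977] → [0.7034, 0.4187, -0.0184, -0.4898, 0.8339, 0.2543]
J5: z=[-0.8591, -0.5114, 0.0225] o=[-0.3370, 0.0090, 1.5656] → [-0.0402, 0.0725, 0.1129, -0.8591, -0.5114, 0.0225]
V = J·q̇ = [0.5732, 0.0902, 0.6898, -0.1395, 0.2307, -0.6638]

0.5732 0.0902 0.6898 -0.1395 0.2307 -0.6638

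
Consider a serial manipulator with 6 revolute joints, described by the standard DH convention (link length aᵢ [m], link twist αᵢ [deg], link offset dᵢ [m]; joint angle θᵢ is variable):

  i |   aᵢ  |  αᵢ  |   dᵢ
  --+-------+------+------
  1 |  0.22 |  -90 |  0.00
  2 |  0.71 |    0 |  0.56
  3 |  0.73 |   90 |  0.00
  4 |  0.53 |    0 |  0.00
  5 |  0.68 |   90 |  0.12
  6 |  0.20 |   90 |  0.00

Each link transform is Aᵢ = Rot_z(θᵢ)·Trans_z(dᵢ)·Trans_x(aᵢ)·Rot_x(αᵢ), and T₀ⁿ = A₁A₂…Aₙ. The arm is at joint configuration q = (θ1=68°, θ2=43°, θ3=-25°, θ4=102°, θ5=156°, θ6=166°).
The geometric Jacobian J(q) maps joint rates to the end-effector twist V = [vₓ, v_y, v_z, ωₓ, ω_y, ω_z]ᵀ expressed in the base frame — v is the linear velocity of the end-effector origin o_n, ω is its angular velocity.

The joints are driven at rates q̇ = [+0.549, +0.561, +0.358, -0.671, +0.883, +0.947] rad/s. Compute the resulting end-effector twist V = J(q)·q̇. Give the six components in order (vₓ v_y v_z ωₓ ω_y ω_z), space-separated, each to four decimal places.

-0.8281 0.0930 -1.1089 -1.3401 -0.3381 1.0369

o_n = [-0.0779, 1.4171, -0.4844]
J₁: ẑ×o_n = [-1.4171, -0.0779, 0.0000], ω = ẑ
J2: z=[-0.9272, 0.3746, 0.0000] o=[0.0824, 0.2040, 0.0000] → [-0.1815, -0.4491, -1.0647, -0.9272, 0.3746, 0.0000]
J3: z=[-0.9272, 0.3746, 0.0000] o=[-0.2423, 0.8952, -0.4842] → [-0.0001, -0.0002, -0.5454, -0.9272, 0.3746, 0.0000]
J4: z=[0.1158, 0.2865, 0.9511] o=[0.0178, 1.5389, -0.7098] → [0.1805, -0.1171, 0.0133, 0.1158, 0.2865, 0.9511]
J5: z=[0.1158, 0.2865, 0.9511] o=[-0.5021, 1.6360, -0.6757] → [0.2630, 0.3813, -0.1469, 0.1158, 0.2865, 0.9511]
J6: z=[-0.5413, -0.7846, 0.3023] o=[0.0781, 1.2965, -0.5179] → [-0.0628, -0.0290, -0.1877, -0.5413, -0.7846, 0.3023]
V = J·q̇ = [-0.8281, 0.0930, -1.1089, -1.3401, -0.3381, 1.0369]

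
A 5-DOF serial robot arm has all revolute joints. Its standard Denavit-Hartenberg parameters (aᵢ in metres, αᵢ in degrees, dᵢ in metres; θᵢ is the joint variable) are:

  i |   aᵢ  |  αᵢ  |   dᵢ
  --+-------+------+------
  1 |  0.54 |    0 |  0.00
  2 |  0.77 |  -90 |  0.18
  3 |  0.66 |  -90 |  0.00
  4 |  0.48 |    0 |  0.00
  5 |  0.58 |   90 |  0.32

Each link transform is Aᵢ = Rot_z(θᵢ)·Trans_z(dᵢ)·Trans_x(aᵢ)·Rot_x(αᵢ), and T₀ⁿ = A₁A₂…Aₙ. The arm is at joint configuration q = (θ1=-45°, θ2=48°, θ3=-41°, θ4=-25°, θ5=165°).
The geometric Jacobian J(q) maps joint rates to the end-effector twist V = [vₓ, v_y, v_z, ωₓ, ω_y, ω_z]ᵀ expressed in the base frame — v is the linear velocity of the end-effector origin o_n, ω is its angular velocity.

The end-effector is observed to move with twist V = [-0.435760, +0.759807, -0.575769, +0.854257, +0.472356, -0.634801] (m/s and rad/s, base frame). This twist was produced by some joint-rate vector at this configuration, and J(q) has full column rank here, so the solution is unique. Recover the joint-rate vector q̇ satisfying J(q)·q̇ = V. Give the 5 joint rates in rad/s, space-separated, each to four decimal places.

-0.5490 0.9240 0.4270 0.3820 0.9560

o_n = [1.8598, -0.4746, 0.3654]
J₁: ẑ×o_n = [0.4746, 1.8598, -0.0000], ω = ẑ
J2: z=[0.0000, 0.0000, 1.0000] o=[0.3818, -0.3818, 0.0000] → [0.0927, 1.4779, -0.0000, 0.0000, 0.0000, 1.0000]
J3: z=[-0.0523, 0.9986, 0.0000] o=[1.1508, -0.3415, 0.1800] → [0.1852, 0.0097, -0.7010, -0.0523, 0.9986, 0.0000]
J4: z=[0.6552, 0.0343, -0.7547] o=[1.6482, -0.3155, 0.6130] → [-0.1286, 0.0026, -0.1115, 0.6552, 0.0343, -0.7547]
J5: z=[0.6552, 0.0343, -0.7547] o=[1.9655, -0.0957, 0.8984] → [-0.3042, 0.4290, -0.2446, 0.6552, 0.0343, -0.7547]
q̇ = J⁺·V = [-0.5490, 0.9240, 0.4270, 0.3820, 0.9560]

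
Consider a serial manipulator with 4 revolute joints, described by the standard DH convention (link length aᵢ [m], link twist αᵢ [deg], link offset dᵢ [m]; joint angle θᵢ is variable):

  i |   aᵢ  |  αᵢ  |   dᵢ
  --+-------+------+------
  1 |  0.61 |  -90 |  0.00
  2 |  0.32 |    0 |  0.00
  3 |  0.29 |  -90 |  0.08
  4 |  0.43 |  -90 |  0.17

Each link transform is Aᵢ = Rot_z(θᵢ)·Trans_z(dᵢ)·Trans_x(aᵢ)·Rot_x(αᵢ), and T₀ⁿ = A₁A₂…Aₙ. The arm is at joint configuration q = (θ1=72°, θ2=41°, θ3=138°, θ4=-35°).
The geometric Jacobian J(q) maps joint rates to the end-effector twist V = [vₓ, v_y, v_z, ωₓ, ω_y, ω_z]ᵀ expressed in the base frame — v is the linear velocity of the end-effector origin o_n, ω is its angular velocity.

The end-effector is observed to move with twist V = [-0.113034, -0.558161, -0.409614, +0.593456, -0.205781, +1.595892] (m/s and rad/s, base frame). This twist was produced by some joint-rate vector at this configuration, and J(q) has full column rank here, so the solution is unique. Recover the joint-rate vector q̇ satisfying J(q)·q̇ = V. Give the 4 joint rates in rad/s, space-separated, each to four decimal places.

0.8900 0.0060 -0.6340 0.7060

o_n = [-0.2469, 0.2972, -0.0512]
J₁: ẑ×o_n = [-0.2972, -0.2469, 0.0000], ω = ẑ
J2: z=[-0.9511, 0.3090, 0.0000] o=[0.1885, 0.5801, 0.0000] → [-0.0158, -0.0487, 0.4036, -0.9511, 0.3090, 0.0000]
J3: z=[-0.9511, 0.3090, 0.0000] o=[0.2631, 0.8098, -0.2099] → [0.0491, 0.1510, 0.6451, -0.9511, 0.3090, 0.0000]
J4: z=[-0.0054, -0.0166, 0.9998] o=[0.0974, 0.5588, -0.2150] → [0.2588, -0.3434, -0.0043, -0.0054, -0.0166, 0.9998]
q̇ = J⁺·V = [0.8900, 0.0060, -0.6340, 0.7060]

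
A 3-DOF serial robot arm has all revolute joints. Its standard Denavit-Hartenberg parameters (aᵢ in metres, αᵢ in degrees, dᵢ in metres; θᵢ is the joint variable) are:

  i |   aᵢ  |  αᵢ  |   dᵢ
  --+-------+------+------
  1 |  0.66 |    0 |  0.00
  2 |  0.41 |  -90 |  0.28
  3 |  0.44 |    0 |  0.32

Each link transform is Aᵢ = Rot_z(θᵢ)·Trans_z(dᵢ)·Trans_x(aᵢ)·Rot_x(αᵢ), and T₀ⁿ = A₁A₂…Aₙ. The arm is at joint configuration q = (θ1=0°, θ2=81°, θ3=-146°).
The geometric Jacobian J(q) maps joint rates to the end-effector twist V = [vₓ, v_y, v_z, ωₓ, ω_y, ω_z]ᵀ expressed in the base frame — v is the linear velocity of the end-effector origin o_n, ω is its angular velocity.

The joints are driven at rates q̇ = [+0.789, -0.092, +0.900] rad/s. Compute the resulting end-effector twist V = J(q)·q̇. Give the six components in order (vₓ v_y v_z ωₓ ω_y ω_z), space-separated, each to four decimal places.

-0.0314 0.5241 0.3283 -0.8889 0.1408 0.6970

o_n = [0.3510, 0.0947, 0.5260]
J₁: ẑ×o_n = [-0.0947, 0.3510, 0.0000], ω = ẑ
J2: z=[0.0000, 0.0000, 1.0000] o=[0.6600, 0.0000, 0.0000] → [-0.0947, -0.3090, 0.0000, 0.0000, 0.0000, 1.0000]
J3: z=[-0.9877, 0.1564, 0.0000] o=[0.7241, 0.4050, 0.2800] → [0.0385, 0.2430, 0.3648, -0.9877, 0.1564, 0.0000]
V = J·q̇ = [-0.0314, 0.5241, 0.3283, -0.8889, 0.1408, 0.6970]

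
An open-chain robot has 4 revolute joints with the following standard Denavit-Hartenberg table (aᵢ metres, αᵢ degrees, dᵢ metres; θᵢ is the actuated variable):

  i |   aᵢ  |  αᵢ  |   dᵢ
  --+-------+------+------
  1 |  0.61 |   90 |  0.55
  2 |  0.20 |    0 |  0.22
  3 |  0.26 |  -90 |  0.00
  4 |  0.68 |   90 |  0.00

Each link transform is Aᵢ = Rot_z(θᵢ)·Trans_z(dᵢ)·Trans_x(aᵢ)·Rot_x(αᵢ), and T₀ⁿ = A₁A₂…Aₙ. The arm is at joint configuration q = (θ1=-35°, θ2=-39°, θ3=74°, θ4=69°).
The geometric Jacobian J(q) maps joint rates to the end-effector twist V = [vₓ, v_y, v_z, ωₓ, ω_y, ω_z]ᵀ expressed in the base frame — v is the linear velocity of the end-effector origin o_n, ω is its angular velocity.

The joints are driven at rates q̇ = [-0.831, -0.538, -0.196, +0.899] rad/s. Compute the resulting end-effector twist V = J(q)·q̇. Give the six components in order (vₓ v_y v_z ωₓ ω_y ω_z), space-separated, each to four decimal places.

o_n = [1.2029, -0.3359, 0.7130]
J₁: ẑ×o_n = [0.3359, 1.2029, -0.0000], ω = ẑ
J2: z=[-0.5736, -0.8192, 0.0000] o=[0.4997, -0.3499, 0.5500] → [-0.1336, 0.0935, 0.5680, -0.5736, -0.8192, 0.0000]
J3: z=[-0.5736, -0.8192, 0.0000] o=[0.5008, -0.6192, 0.4241] → [-0.2367, 0.1657, 0.4126, -0.5736, -0.8192, 0.0000]
J4: z=[-0.4698, 0.3290, 0.8192] o=[0.6753, -0.7414, 0.5733] → [-0.2862, 0.4979, -0.3641, -0.4698, 0.3290, 0.8192]
V = J·q̇ = [-0.4182, -0.6348, -0.7138, -0.0014, 0.8970, -0.0946]

-0.4182 -0.6348 -0.7138 -0.0014 0.8970 -0.0946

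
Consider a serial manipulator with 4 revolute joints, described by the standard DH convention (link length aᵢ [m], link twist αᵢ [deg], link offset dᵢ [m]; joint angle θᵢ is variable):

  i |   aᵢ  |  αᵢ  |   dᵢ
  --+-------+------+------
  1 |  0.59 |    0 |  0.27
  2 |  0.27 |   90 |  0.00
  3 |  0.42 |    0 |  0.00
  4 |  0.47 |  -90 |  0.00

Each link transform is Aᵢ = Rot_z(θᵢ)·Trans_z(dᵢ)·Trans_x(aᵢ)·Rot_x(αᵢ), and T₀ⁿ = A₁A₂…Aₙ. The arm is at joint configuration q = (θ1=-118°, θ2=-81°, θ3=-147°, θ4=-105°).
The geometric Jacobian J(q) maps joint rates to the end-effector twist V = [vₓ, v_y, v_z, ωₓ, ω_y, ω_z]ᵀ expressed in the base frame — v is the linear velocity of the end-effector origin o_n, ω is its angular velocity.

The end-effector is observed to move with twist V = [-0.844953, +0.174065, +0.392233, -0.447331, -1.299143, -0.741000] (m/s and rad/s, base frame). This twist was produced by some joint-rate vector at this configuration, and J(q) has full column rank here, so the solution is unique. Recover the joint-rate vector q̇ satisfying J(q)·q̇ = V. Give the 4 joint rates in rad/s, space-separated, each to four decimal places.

o_n = [-0.0619, -0.5950, 0.4882]
J₁: ẑ×o_n = [0.5950, -0.0619, 0.0000], ω = ẑ
J2: z=[0.0000, 0.0000, 1.0000] o=[-0.2770, -0.5209, 0.2700] → [0.0741, 0.2151, -0.0000, 0.0000, 0.0000, 1.0000]
J3: z=[0.3256, 0.9455, 0.0000] o=[-0.5323, -0.4330, 0.2700] → [0.2064, -0.0711, -0.4975, 0.3256, 0.9455, 0.0000]
J4: z=[0.3256, 0.9455, 0.0000] o=[-0.1992, -0.5477, 0.0413] → [0.4226, -0.1455, -0.1452, 0.3256, 0.9455, 0.0000]
q̇ = J⁺·V = [-0.6290, -0.1120, -0.5470, -0.8270]

-0.6290 -0.1120 -0.5470 -0.8270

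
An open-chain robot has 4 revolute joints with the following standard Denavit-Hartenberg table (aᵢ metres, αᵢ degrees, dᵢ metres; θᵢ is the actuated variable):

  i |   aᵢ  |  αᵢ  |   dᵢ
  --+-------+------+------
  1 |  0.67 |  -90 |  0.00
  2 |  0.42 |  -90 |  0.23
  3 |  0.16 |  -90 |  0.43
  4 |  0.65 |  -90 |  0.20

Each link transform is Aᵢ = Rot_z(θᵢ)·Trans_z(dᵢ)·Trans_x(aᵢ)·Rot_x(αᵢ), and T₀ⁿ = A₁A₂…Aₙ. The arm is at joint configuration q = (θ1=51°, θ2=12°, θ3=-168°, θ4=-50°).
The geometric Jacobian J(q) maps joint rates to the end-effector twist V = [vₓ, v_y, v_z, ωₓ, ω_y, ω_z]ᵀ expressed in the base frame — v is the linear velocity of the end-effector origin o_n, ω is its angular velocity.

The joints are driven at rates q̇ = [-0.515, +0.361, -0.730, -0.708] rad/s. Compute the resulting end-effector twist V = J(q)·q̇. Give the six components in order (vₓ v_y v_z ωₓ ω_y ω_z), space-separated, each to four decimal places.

o_n = [-0.1877, 0.6355, -0.8861]
J₁: ẑ×o_n = [-0.6355, -0.1877, 0.0000], ω = ẑ
J2: z=[-0.7771, 0.6293, 0.0000] o=[0.4216, 0.5207, 0.0000] → [-0.5576, -0.6886, 0.2943, -0.7771, 0.6293, 0.0000]
J3: z=[-0.1308, -0.1616, -0.9781] o=[0.5014, 0.9847, -0.0873] → [-0.2125, 0.5695, -0.0657, -0.1308, -0.1616, -0.9781]
J4: z=[-0.6322, 0.7736, -0.0432] o=[0.3230, 0.8172, -0.4754] → [-0.3256, -0.2376, 0.5099, -0.6322, 0.7736, -0.0432]
V = J·q̇ = [0.5116, -0.3995, -0.2069, 0.2625, -0.2026, 0.2297]

0.5116 -0.3995 -0.2069 0.2625 -0.2026 0.2297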